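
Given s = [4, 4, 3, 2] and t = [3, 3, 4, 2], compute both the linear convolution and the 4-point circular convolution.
Linear: y_lin[0] = 4×3 = 12; y_lin[1] = 4×3 + 4×3 = 24; y_lin[2] = 4×4 + 4×3 + 3×3 = 37; y_lin[3] = 4×2 + 4×4 + 3×3 + 2×3 = 39; y_lin[4] = 4×2 + 3×4 + 2×3 = 26; y_lin[5] = 3×2 + 2×4 = 14; y_lin[6] = 2×2 = 4 → [12, 24, 37, 39, 26, 14, 4]. Circular (length 4): y[0] = 4×3 + 4×2 + 3×4 + 2×3 = 38; y[1] = 4×3 + 4×3 + 3×2 + 2×4 = 38; y[2] = 4×4 + 4×3 + 3×3 + 2×2 = 41; y[3] = 4×2 + 4×4 + 3×3 + 2×3 = 39 → [38, 38, 41, 39]

Linear: [12, 24, 37, 39, 26, 14, 4], Circular: [38, 38, 41, 39]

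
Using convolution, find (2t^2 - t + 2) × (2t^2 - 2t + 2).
Ascending coefficients: a = [2, -1, 2], b = [2, -2, 2]. c[0] = 2×2 = 4; c[1] = 2×-2 + -1×2 = -6; c[2] = 2×2 + -1×-2 + 2×2 = 10; c[3] = -1×2 + 2×-2 = -6; c[4] = 2×2 = 4. Result coefficients: [4, -6, 10, -6, 4] → 4t^4 - 6t^3 + 10t^2 - 6t + 4

4t^4 - 6t^3 + 10t^2 - 6t + 4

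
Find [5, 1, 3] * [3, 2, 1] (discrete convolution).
y[0] = 5×3 = 15; y[1] = 5×2 + 1×3 = 13; y[2] = 5×1 + 1×2 + 3×3 = 16; y[3] = 1×1 + 3×2 = 7; y[4] = 3×1 = 3

[15, 13, 16, 7, 3]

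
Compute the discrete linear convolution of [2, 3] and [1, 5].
y[0] = 2×1 = 2; y[1] = 2×5 + 3×1 = 13; y[2] = 3×5 = 15

[2, 13, 15]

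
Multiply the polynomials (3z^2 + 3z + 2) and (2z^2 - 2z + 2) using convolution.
Ascending coefficients: a = [2, 3, 3], b = [2, -2, 2]. c[0] = 2×2 = 4; c[1] = 2×-2 + 3×2 = 2; c[2] = 2×2 + 3×-2 + 3×2 = 4; c[3] = 3×2 + 3×-2 = 0; c[4] = 3×2 = 6. Result coefficients: [4, 2, 4, 0, 6] → 6z^4 + 4z^2 + 2z + 4

6z^4 + 4z^2 + 2z + 4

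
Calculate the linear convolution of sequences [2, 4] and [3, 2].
y[0] = 2×3 = 6; y[1] = 2×2 + 4×3 = 16; y[2] = 4×2 = 8

[6, 16, 8]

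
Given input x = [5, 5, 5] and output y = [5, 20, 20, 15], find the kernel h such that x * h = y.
Output length 4 = len(x) + len(h) - 1 ⇒ len(h) = 2. Solve h forward using h[k] = (y[k] - Σ_{i≥1} x[i]·h[k-i]) / x[0]: h[0] = y[0] / x[0] = 5 / 5 = 1; h[1] = (y[1] - 5×1) / x[0] = (20 - 5×1) / 5 = 3. So h = [1, 3]. Forward-check [5, 5, 5] * [1, 3]: y[0] = 5×1 = 5; y[1] = 5×3 + 5×1 = 20; y[2] = 5×3 + 5×1 = 20; y[3] = 5×3 = 15 → [5, 20, 20, 15] ✓

[1, 3]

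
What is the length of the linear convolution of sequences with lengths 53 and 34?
Linear/full convolution length: m + n - 1 = 53 + 34 - 1 = 86

86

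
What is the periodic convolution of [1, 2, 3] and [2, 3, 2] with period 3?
Use y[k] = Σ_j x[j]·h[(k-j) mod 3]. y[0] = 1×2 + 2×2 + 3×3 = 15; y[1] = 1×3 + 2×2 + 3×2 = 13; y[2] = 1×2 + 2×3 + 3×2 = 14. Result: [15, 13, 14]

[15, 13, 14]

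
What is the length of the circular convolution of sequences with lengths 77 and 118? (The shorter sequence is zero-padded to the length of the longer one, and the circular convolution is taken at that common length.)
Circular convolution (zero-padding the shorter input) has length max(m, n) = max(77, 118) = 118

118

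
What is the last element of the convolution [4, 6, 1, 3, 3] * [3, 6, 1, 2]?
Use y[k] = Σ_i a[i]·b[k-i] at k=7. y[7] = 3×2 = 6

6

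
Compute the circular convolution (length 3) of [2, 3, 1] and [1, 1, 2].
Use y[k] = Σ_j x[j]·h[(k-j) mod 3]. y[0] = 2×1 + 3×2 + 1×1 = 9; y[1] = 2×1 + 3×1 + 1×2 = 7; y[2] = 2×2 + 3×1 + 1×1 = 8. Result: [9, 7, 8]

[9, 7, 8]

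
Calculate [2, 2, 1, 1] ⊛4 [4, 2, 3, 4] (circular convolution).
Use y[k] = Σ_j a[j]·b[(k-j) mod 4]. y[0] = 2×4 + 2×4 + 1×3 + 1×2 = 21; y[1] = 2×2 + 2×4 + 1×4 + 1×3 = 19; y[2] = 2×3 + 2×2 + 1×4 + 1×4 = 18; y[3] = 2×4 + 2×3 + 1×2 + 1×4 = 20. Result: [21, 19, 18, 20]

[21, 19, 18, 20]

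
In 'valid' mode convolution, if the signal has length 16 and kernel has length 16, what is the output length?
'Valid' mode counts only positions where the kernel fully overlaps the signal: m - n + 1 = 16 - 16 + 1 = 1

1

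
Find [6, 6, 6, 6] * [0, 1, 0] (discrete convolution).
y[0] = 6×0 = 0; y[1] = 6×1 + 6×0 = 6; y[2] = 6×0 + 6×1 + 6×0 = 6; y[3] = 6×0 + 6×1 + 6×0 = 6; y[4] = 6×0 + 6×1 = 6; y[5] = 6×0 = 0

[0, 6, 6, 6, 6, 0]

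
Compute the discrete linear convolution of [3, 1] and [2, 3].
y[0] = 3×2 = 6; y[1] = 3×3 + 1×2 = 11; y[2] = 1×3 = 3

[6, 11, 3]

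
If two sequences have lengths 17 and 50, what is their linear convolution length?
Linear/full convolution length: m + n - 1 = 17 + 50 - 1 = 66

66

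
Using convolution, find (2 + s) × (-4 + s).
Ascending coefficients: a = [2, 1], b = [-4, 1]. c[0] = 2×-4 = -8; c[1] = 2×1 + 1×-4 = -2; c[2] = 1×1 = 1. Result coefficients: [-8, -2, 1] → -8 - 2s + s^2

-8 - 2s + s^2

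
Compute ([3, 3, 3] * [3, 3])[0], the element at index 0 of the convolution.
Use y[k] = Σ_i a[i]·b[k-i] at k=0. y[0] = 3×3 = 9

9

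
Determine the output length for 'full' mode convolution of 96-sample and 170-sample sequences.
Linear/full convolution length: m + n - 1 = 96 + 170 - 1 = 265

265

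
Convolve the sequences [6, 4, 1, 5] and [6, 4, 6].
y[0] = 6×6 = 36; y[1] = 6×4 + 4×6 = 48; y[2] = 6×6 + 4×4 + 1×6 = 58; y[3] = 4×6 + 1×4 + 5×6 = 58; y[4] = 1×6 + 5×4 = 26; y[5] = 5×6 = 30

[36, 48, 58, 58, 26, 30]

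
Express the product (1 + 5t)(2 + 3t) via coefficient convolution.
Ascending coefficients: a = [1, 5], b = [2, 3]. c[0] = 1×2 = 2; c[1] = 1×3 + 5×2 = 13; c[2] = 5×3 = 15. Result coefficients: [2, 13, 15] → 2 + 13t + 15t^2

2 + 13t + 15t^2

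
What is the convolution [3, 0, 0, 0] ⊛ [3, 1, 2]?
y[0] = 3×3 = 9; y[1] = 3×1 + 0×3 = 3; y[2] = 3×2 + 0×1 + 0×3 = 6; y[3] = 0×2 + 0×1 + 0×3 = 0; y[4] = 0×2 + 0×1 = 0; y[5] = 0×2 = 0

[9, 3, 6, 0, 0, 0]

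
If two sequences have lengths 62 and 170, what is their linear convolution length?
Linear/full convolution length: m + n - 1 = 62 + 170 - 1 = 231

231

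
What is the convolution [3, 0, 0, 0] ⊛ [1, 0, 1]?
y[0] = 3×1 = 3; y[1] = 3×0 + 0×1 = 0; y[2] = 3×1 + 0×0 + 0×1 = 3; y[3] = 0×1 + 0×0 + 0×1 = 0; y[4] = 0×1 + 0×0 = 0; y[5] = 0×1 = 0

[3, 0, 3, 0, 0, 0]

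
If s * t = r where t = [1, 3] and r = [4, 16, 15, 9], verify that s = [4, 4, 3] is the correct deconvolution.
Forward-compute [4, 4, 3] * [1, 3]: r[0] = 4×1 = 4; r[1] = 4×3 + 4×1 = 16; r[2] = 4×3 + 3×1 = 15; r[3] = 3×3 = 9 → [4, 16, 15, 9]. Matches given r = [4, 16, 15, 9], so verified.

Verified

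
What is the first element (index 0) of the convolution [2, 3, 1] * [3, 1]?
Use y[k] = Σ_i a[i]·b[k-i] at k=0. y[0] = 2×3 = 6

6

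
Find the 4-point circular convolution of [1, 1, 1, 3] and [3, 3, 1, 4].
Use y[k] = Σ_j a[j]·b[(k-j) mod 4]. y[0] = 1×3 + 1×4 + 1×1 + 3×3 = 17; y[1] = 1×3 + 1×3 + 1×4 + 3×1 = 13; y[2] = 1×1 + 1×3 + 1×3 + 3×4 = 19; y[3] = 1×4 + 1×1 + 1×3 + 3×3 = 17. Result: [17, 13, 19, 17]

[17, 13, 19, 17]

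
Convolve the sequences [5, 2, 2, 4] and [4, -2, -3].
y[0] = 5×4 = 20; y[1] = 5×-2 + 2×4 = -2; y[2] = 5×-3 + 2×-2 + 2×4 = -11; y[3] = 2×-3 + 2×-2 + 4×4 = 6; y[4] = 2×-3 + 4×-2 = -14; y[5] = 4×-3 = -12

[20, -2, -11, 6, -14, -12]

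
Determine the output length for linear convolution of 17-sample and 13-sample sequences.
Linear/full convolution length: m + n - 1 = 17 + 13 - 1 = 29

29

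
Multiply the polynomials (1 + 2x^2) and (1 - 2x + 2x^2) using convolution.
Ascending coefficients: a = [1, 0, 2], b = [1, -2, 2]. c[0] = 1×1 = 1; c[1] = 1×-2 + 0×1 = -2; c[2] = 1×2 + 0×-2 + 2×1 = 4; c[3] = 0×2 + 2×-2 = -4; c[4] = 2×2 = 4. Result coefficients: [1, -2, 4, -4, 4] → 1 - 2x + 4x^2 - 4x^3 + 4x^4

1 - 2x + 4x^2 - 4x^3 + 4x^4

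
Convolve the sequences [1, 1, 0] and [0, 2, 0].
y[0] = 1×0 = 0; y[1] = 1×2 + 1×0 = 2; y[2] = 1×0 + 1×2 + 0×0 = 2; y[3] = 1×0 + 0×2 = 0; y[4] = 0×0 = 0

[0, 2, 2, 0, 0]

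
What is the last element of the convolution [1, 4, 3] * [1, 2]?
Use y[k] = Σ_i a[i]·b[k-i] at k=3. y[3] = 3×2 = 6

6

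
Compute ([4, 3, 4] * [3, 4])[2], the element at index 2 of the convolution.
Use y[k] = Σ_i a[i]·b[k-i] at k=2. y[2] = 3×4 + 4×3 = 24

24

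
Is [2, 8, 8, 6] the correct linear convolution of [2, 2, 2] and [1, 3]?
Recompute linear convolution of [2, 2, 2] and [1, 3]: y[0] = 2×1 = 2; y[1] = 2×3 + 2×1 = 8; y[2] = 2×3 + 2×1 = 8; y[3] = 2×3 = 6 → [2, 8, 8, 6]. Given [2, 8, 8, 6] matches, so answer: Yes

Yes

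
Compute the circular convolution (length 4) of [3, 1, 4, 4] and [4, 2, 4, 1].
Use y[k] = Σ_j a[j]·b[(k-j) mod 4]. y[0] = 3×4 + 1×1 + 4×4 + 4×2 = 37; y[1] = 3×2 + 1×4 + 4×1 + 4×4 = 30; y[2] = 3×4 + 1×2 + 4×4 + 4×1 = 34; y[3] = 3×1 + 1×4 + 4×2 + 4×4 = 31. Result: [37, 30, 34, 31]

[37, 30, 34, 31]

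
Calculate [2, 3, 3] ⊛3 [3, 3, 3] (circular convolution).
Use y[k] = Σ_j a[j]·b[(k-j) mod 3]. y[0] = 2×3 + 3×3 + 3×3 = 24; y[1] = 2×3 + 3×3 + 3×3 = 24; y[2] = 2×3 + 3×3 + 3×3 = 24. Result: [24, 24, 24]

[24, 24, 24]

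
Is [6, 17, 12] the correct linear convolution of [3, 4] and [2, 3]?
Recompute linear convolution of [3, 4] and [2, 3]: y[0] = 3×2 = 6; y[1] = 3×3 + 4×2 = 17; y[2] = 4×3 = 12 → [6, 17, 12]. Given [6, 17, 12] matches, so answer: Yes

Yes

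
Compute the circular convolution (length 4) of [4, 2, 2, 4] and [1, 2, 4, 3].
Use y[k] = Σ_j x[j]·h[(k-j) mod 4]. y[0] = 4×1 + 2×3 + 2×4 + 4×2 = 26; y[1] = 4×2 + 2×1 + 2×3 + 4×4 = 32; y[2] = 4×4 + 2×2 + 2×1 + 4×3 = 34; y[3] = 4×3 + 2×4 + 2×2 + 4×1 = 28. Result: [26, 32, 34, 28]

[26, 32, 34, 28]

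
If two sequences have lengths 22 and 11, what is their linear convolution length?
Linear/full convolution length: m + n - 1 = 22 + 11 - 1 = 32

32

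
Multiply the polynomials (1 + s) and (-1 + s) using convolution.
Ascending coefficients: a = [1, 1], b = [-1, 1]. c[0] = 1×-1 = -1; c[1] = 1×1 + 1×-1 = 0; c[2] = 1×1 = 1. Result coefficients: [-1, 0, 1] → -1 + s^2

-1 + s^2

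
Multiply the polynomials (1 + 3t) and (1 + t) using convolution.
Ascending coefficients: a = [1, 3], b = [1, 1]. c[0] = 1×1 = 1; c[1] = 1×1 + 3×1 = 4; c[2] = 3×1 = 3. Result coefficients: [1, 4, 3] → 1 + 4t + 3t^2

1 + 4t + 3t^2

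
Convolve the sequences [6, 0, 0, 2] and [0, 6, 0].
y[0] = 6×0 = 0; y[1] = 6×6 + 0×0 = 36; y[2] = 6×0 + 0×6 + 0×0 = 0; y[3] = 0×0 + 0×6 + 2×0 = 0; y[4] = 0×0 + 2×6 = 12; y[5] = 2×0 = 0

[0, 36, 0, 0, 12, 0]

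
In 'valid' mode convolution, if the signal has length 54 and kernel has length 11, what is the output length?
'Valid' mode counts only positions where the kernel fully overlaps the signal: m - n + 1 = 54 - 11 + 1 = 44

44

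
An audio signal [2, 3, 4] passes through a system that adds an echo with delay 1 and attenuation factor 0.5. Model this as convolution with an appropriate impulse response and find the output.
Direct-path + delayed-attenuated-path model → impulse response h = [1, 0.5] (1 at lag 0, 0.5 at lag 1). Output y[n] = x[n] + 0.5·x[n - 1] (with x[n] = 0 outside 0..2): y[0] = 2 + 0.5×0 = 2; y[1] = 3 + 0.5×2 = 4.0; y[2] = 4 + 0.5×3 = 5.5; y[3] = 0 + 0.5×4 = 2.0. So y = [2, 4.0, 5.5, 2.0]

[2, 4.0, 5.5, 2.0]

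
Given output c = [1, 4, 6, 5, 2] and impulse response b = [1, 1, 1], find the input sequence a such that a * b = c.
Deconvolve c=[1, 4, 6, 5, 2] by b=[1, 1, 1]. Since b[0]=1, solve forward: a[0] = c[0] / 1 = 1; a[1] = (c[1] - 1×1) / 1 = 3; a[2] = (c[2] - 3×1 - 1×1) / 1 = 2. So a = [1, 3, 2]. Check by forward convolution: c[0] = 1×1 = 1; c[1] = 1×1 + 3×1 = 4; c[2] = 1×1 + 3×1 + 2×1 = 6; c[3] = 3×1 + 2×1 = 5; c[4] = 2×1 = 2

[1, 3, 2]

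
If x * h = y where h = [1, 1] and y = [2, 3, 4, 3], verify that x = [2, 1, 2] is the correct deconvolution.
Forward-compute [2, 1, 2] * [1, 1]: y[0] = 2×1 = 2; y[1] = 2×1 + 1×1 = 3; y[2] = 1×1 + 2×1 = 3; y[3] = 2×1 = 2 → [2, 3, 3, 2]. Does not match given y = [2, 3, 4, 3].

Not verified. [2, 1, 2] * [1, 1] = [2, 3, 3, 2], which differs from [2, 3, 4, 3] at index 2.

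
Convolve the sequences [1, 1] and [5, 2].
y[0] = 1×5 = 5; y[1] = 1×2 + 1×5 = 7; y[2] = 1×2 = 2

[5, 7, 2]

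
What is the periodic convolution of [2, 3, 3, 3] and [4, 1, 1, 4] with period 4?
Use y[k] = Σ_j u[j]·v[(k-j) mod 4]. y[0] = 2×4 + 3×4 + 3×1 + 3×1 = 26; y[1] = 2×1 + 3×4 + 3×4 + 3×1 = 29; y[2] = 2×1 + 3×1 + 3×4 + 3×4 = 29; y[3] = 2×4 + 3×1 + 3×1 + 3×4 = 26. Result: [26, 29, 29, 26]

[26, 29, 29, 26]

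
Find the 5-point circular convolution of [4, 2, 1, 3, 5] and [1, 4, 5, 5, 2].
Use y[k] = Σ_j f[j]·g[(k-j) mod 5]. y[0] = 4×1 + 2×2 + 1×5 + 3×5 + 5×4 = 48; y[1] = 4×4 + 2×1 + 1×2 + 3×5 + 5×5 = 60; y[2] = 4×5 + 2×4 + 1×1 + 3×2 + 5×5 = 60; y[3] = 4×5 + 2×5 + 1×4 + 3×1 + 5×2 = 47; y[4] = 4×2 + 2×5 + 1×5 + 3×4 + 5×1 = 40. Result: [48, 60, 60, 47, 40]

[48, 60, 60, 47, 40]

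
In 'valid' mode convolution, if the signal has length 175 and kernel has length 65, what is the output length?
'Valid' mode counts only positions where the kernel fully overlaps the signal: m - n + 1 = 175 - 65 + 1 = 111

111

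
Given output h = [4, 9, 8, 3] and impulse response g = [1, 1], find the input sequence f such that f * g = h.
Deconvolve h=[4, 9, 8, 3] by g=[1, 1]. Since g[0]=1, solve forward: f[0] = h[0] / 1 = 4; f[1] = (h[1] - 4×1) / 1 = 5; f[2] = (h[2] - 5×1) / 1 = 3. So f = [4, 5, 3]. Check by forward convolution: h[0] = 4×1 = 4; h[1] = 4×1 + 5×1 = 9; h[2] = 5×1 + 3×1 = 8; h[3] = 3×1 = 3

[4, 5, 3]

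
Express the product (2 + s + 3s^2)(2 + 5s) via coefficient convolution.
Ascending coefficients: a = [2, 1, 3], b = [2, 5]. c[0] = 2×2 = 4; c[1] = 2×5 + 1×2 = 12; c[2] = 1×5 + 3×2 = 11; c[3] = 3×5 = 15. Result coefficients: [4, 12, 11, 15] → 4 + 12s + 11s^2 + 15s^3

4 + 12s + 11s^2 + 15s^3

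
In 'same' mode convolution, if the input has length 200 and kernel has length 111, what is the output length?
'Same' mode returns an output with the same length as the input: 200

200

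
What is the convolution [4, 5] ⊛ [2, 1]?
y[0] = 4×2 = 8; y[1] = 4×1 + 5×2 = 14; y[2] = 5×1 = 5

[8, 14, 5]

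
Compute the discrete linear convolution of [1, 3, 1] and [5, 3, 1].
y[0] = 1×5 = 5; y[1] = 1×3 + 3×5 = 18; y[2] = 1×1 + 3×3 + 1×5 = 15; y[3] = 3×1 + 1×3 = 6; y[4] = 1×1 = 1

[5, 18, 15, 6, 1]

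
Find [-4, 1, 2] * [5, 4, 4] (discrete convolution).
y[0] = -4×5 = -20; y[1] = -4×4 + 1×5 = -11; y[2] = -4×4 + 1×4 + 2×5 = -2; y[3] = 1×4 + 2×4 = 12; y[4] = 2×4 = 8

[-20, -11, -2, 12, 8]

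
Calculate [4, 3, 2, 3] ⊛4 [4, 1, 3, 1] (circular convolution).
Use y[k] = Σ_j a[j]·b[(k-j) mod 4]. y[0] = 4×4 + 3×1 + 2×3 + 3×1 = 28; y[1] = 4×1 + 3×4 + 2×1 + 3×3 = 27; y[2] = 4×3 + 3×1 + 2×4 + 3×1 = 26; y[3] = 4×1 + 3×3 + 2×1 + 3×4 = 27. Result: [28, 27, 26, 27]

[28, 27, 26, 27]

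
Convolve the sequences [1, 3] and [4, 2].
y[0] = 1×4 = 4; y[1] = 1×2 + 3×4 = 14; y[2] = 3×2 = 6

[4, 14, 6]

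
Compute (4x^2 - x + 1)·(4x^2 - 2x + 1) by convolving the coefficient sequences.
Ascending coefficients: a = [1, -1, 4], b = [1, -2, 4]. c[0] = 1×1 = 1; c[1] = 1×-2 + -1×1 = -3; c[2] = 1×4 + -1×-2 + 4×1 = 10; c[3] = -1×4 + 4×-2 = -12; c[4] = 4×4 = 16. Result coefficients: [1, -3, 10, -12, 16] → 16x^4 - 12x^3 + 10x^2 - 3x + 1

16x^4 - 12x^3 + 10x^2 - 3x + 1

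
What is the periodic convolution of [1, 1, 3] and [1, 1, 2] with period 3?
Use y[k] = Σ_j x[j]·h[(k-j) mod 3]. y[0] = 1×1 + 1×2 + 3×1 = 6; y[1] = 1×1 + 1×1 + 3×2 = 8; y[2] = 1×2 + 1×1 + 3×1 = 6. Result: [6, 8, 6]

[6, 8, 6]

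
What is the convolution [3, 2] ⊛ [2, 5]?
y[0] = 3×2 = 6; y[1] = 3×5 + 2×2 = 19; y[2] = 2×5 = 10

[6, 19, 10]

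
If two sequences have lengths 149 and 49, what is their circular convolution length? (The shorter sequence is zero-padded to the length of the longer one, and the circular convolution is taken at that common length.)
Circular convolution (zero-padding the shorter input) has length max(m, n) = max(149, 49) = 149

149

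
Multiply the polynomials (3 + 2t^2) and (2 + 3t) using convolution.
Ascending coefficients: a = [3, 0, 2], b = [2, 3]. c[0] = 3×2 = 6; c[1] = 3×3 + 0×2 = 9; c[2] = 0×3 + 2×2 = 4; c[3] = 2×3 = 6. Result coefficients: [6, 9, 4, 6] → 6 + 9t + 4t^2 + 6t^3

6 + 9t + 4t^2 + 6t^3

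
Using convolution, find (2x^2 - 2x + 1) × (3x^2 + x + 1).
Ascending coefficients: a = [1, -2, 2], b = [1, 1, 3]. c[0] = 1×1 = 1; c[1] = 1×1 + -2×1 = -1; c[2] = 1×3 + -2×1 + 2×1 = 3; c[3] = -2×3 + 2×1 = -4; c[4] = 2×3 = 6. Result coefficients: [1, -1, 3, -4, 6] → 6x^4 - 4x^3 + 3x^2 - x + 1

6x^4 - 4x^3 + 3x^2 - x + 1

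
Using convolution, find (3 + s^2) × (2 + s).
Ascending coefficients: a = [3, 0, 1], b = [2, 1]. c[0] = 3×2 = 6; c[1] = 3×1 + 0×2 = 3; c[2] = 0×1 + 1×2 = 2; c[3] = 1×1 = 1. Result coefficients: [6, 3, 2, 1] → 6 + 3s + 2s^2 + s^3

6 + 3s + 2s^2 + s^3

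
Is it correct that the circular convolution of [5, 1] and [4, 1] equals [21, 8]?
Recompute circular convolution of [5, 1] and [4, 1]: y[0] = 5×4 + 1×1 = 21; y[1] = 5×1 + 1×4 = 9 → [21, 9]. Compare to given [21, 8]: they differ at index 1: given 8, correct 9, so answer: No

No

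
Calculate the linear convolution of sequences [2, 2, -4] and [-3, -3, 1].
y[0] = 2×-3 = -6; y[1] = 2×-3 + 2×-3 = -12; y[2] = 2×1 + 2×-3 + -4×-3 = 8; y[3] = 2×1 + -4×-3 = 14; y[4] = -4×1 = -4

[-6, -12, 8, 14, -4]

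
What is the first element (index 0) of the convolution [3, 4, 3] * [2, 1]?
Use y[k] = Σ_i a[i]·b[k-i] at k=0. y[0] = 3×2 = 6

6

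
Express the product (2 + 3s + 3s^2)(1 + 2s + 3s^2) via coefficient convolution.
Ascending coefficients: a = [2, 3, 3], b = [1, 2, 3]. c[0] = 2×1 = 2; c[1] = 2×2 + 3×1 = 7; c[2] = 2×3 + 3×2 + 3×1 = 15; c[3] = 3×3 + 3×2 = 15; c[4] = 3×3 = 9. Result coefficients: [2, 7, 15, 15, 9] → 2 + 7s + 15s^2 + 15s^3 + 9s^4

2 + 7s + 15s^2 + 15s^3 + 9s^4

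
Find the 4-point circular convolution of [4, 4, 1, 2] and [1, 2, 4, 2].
Use y[k] = Σ_j u[j]·v[(k-j) mod 4]. y[0] = 4×1 + 4×2 + 1×4 + 2×2 = 20; y[1] = 4×2 + 4×1 + 1×2 + 2×4 = 22; y[2] = 4×4 + 4×2 + 1×1 + 2×2 = 29; y[3] = 4×2 + 4×4 + 1×2 + 2×1 = 28. Result: [20, 22, 29, 28]

[20, 22, 29, 28]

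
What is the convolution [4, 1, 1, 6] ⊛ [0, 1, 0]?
y[0] = 4×0 = 0; y[1] = 4×1 + 1×0 = 4; y[2] = 4×0 + 1×1 + 1×0 = 1; y[3] = 1×0 + 1×1 + 6×0 = 1; y[4] = 1×0 + 6×1 = 6; y[5] = 6×0 = 0

[0, 4, 1, 1, 6, 0]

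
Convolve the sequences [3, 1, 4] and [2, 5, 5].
y[0] = 3×2 = 6; y[1] = 3×5 + 1×2 = 17; y[2] = 3×5 + 1×5 + 4×2 = 28; y[3] = 1×5 + 4×5 = 25; y[4] = 4×5 = 20

[6, 17, 28, 25, 20]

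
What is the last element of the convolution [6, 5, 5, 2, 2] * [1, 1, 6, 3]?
Use y[k] = Σ_i a[i]·b[k-i] at k=7. y[7] = 2×3 = 6

6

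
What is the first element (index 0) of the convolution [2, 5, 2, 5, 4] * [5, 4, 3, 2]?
Use y[k] = Σ_i a[i]·b[k-i] at k=0. y[0] = 2×5 = 10

10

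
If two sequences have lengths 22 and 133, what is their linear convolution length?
Linear/full convolution length: m + n - 1 = 22 + 133 - 1 = 154

154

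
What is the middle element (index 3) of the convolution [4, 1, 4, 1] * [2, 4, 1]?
Use y[k] = Σ_i a[i]·b[k-i] at k=3. y[3] = 1×1 + 4×4 + 1×2 = 19

19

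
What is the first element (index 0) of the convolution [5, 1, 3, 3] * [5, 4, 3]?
Use y[k] = Σ_i a[i]·b[k-i] at k=0. y[0] = 5×5 = 25

25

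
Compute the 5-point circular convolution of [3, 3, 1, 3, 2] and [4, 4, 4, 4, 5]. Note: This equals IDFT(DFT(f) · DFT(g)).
Either evaluate y[k] = Σ_j f[j]·g[(k-j) mod 5] directly, or use IDFT(DFT(f) · DFT(g)). y[0] = 3×4 + 3×5 + 1×4 + 3×4 + 2×4 = 51; y[1] = 3×4 + 3×4 + 1×5 + 3×4 + 2×4 = 49; y[2] = 3×4 + 3×4 + 1×4 + 3×5 + 2×4 = 51; y[3] = 3×4 + 3×4 + 1×4 + 3×4 + 2×5 = 50; y[4] = 3×5 + 3×4 + 1×4 + 3×4 + 2×4 = 51. Result: [51, 49, 51, 50, 51]

[51, 49, 51, 50, 51]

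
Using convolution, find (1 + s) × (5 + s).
Ascending coefficients: a = [1, 1], b = [5, 1]. c[0] = 1×5 = 5; c[1] = 1×1 + 1×5 = 6; c[2] = 1×1 = 1. Result coefficients: [5, 6, 1] → 5 + 6s + s^2

5 + 6s + s^2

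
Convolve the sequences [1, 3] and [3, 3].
y[0] = 1×3 = 3; y[1] = 1×3 + 3×3 = 12; y[2] = 3×3 = 9

[3, 12, 9]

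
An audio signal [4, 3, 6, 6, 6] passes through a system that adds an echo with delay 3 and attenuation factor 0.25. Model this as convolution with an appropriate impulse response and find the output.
Direct-path + delayed-attenuated-path model → impulse response h = [1, 0, 0, 0.25] (1 at lag 0, 0.25 at lag 3). Output y[n] = x[n] + 0.25·x[n - 3] (with x[n] = 0 outside 0..4): y[0] = 4 + 0.25×0 = 4; y[1] = 3 + 0.25×0 = 3; y[2] = 6 + 0.25×0 = 6; y[3] = 6 + 0.25×4 = 7.0; y[4] = 6 + 0.25×3 = 6.75; y[5] = 0 + 0.25×6 = 1.5; y[6] = 0 + 0.25×6 = 1.5; y[7] = 0 + 0.25×6 = 1.5. So y = [4, 3, 6, 7.0, 6.75, 1.5, 1.5, 1.5]

[4, 3, 6, 7.0, 6.75, 1.5, 1.5, 1.5]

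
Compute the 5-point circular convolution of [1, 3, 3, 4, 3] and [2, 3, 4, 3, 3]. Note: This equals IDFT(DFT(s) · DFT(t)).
Either evaluate y[k] = Σ_j s[j]·t[(k-j) mod 5] directly, or use IDFT(DFT(s) · DFT(t)). y[0] = 1×2 + 3×3 + 3×3 + 4×4 + 3×3 = 45; y[1] = 1×3 + 3×2 + 3×3 + 4×3 + 3×4 = 42; y[2] = 1×4 + 3×3 + 3×2 + 4×3 + 3×3 = 40; y[3] = 1×3 + 3×4 + 3×3 + 4×2 + 3×3 = 41; y[4] = 1×3 + 3×3 + 3×4 + 4×3 + 3×2 = 42. Result: [45, 42, 40, 41, 42]

[45, 42, 40, 41, 42]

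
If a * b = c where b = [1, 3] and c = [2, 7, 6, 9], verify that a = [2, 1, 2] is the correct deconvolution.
Forward-compute [2, 1, 2] * [1, 3]: c[0] = 2×1 = 2; c[1] = 2×3 + 1×1 = 7; c[2] = 1×3 + 2×1 = 5; c[3] = 2×3 = 6 → [2, 7, 5, 6]. Does not match given c = [2, 7, 6, 9].

Not verified. [2, 1, 2] * [1, 3] = [2, 7, 5, 6], which differs from [2, 7, 6, 9] at index 2.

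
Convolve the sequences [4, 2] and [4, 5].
y[0] = 4×4 = 16; y[1] = 4×5 + 2×4 = 28; y[2] = 2×5 = 10

[16, 28, 10]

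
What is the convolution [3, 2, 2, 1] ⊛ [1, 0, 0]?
y[0] = 3×1 = 3; y[1] = 3×0 + 2×1 = 2; y[2] = 3×0 + 2×0 + 2×1 = 2; y[3] = 2×0 + 2×0 + 1×1 = 1; y[4] = 2×0 + 1×0 = 0; y[5] = 1×0 = 0

[3, 2, 2, 1, 0, 0]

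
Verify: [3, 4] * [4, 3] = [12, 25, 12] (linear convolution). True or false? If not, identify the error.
Recompute linear convolution of [3, 4] and [4, 3]: y[0] = 3×4 = 12; y[1] = 3×3 + 4×4 = 25; y[2] = 4×3 = 12 → [12, 25, 12]. Given [12, 25, 12] matches, so answer: Yes

Yes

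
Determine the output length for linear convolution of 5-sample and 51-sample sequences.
Linear/full convolution length: m + n - 1 = 5 + 51 - 1 = 55

55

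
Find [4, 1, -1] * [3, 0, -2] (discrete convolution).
y[0] = 4×3 = 12; y[1] = 4×0 + 1×3 = 3; y[2] = 4×-2 + 1×0 + -1×3 = -11; y[3] = 1×-2 + -1×0 = -2; y[4] = -1×-2 = 2

[12, 3, -11, -2, 2]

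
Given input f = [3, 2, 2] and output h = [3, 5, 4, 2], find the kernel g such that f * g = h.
Output length 4 = len(f) + len(g) - 1 ⇒ len(g) = 2. Solve g forward using g[k] = (h[k] - Σ_{i≥1} f[i]·g[k-i]) / f[0]: g[0] = h[0] / f[0] = 3 / 3 = 1; g[1] = (h[1] - 2×1) / f[0] = (5 - 2×1) / 3 = 1. So g = [1, 1]. Forward-check [3, 2, 2] * [1, 1]: h[0] = 3×1 = 3; h[1] = 3×1 + 2×1 = 5; h[2] = 2×1 + 2×1 = 4; h[3] = 2×1 = 2 → [3, 5, 4, 2] ✓

[1, 1]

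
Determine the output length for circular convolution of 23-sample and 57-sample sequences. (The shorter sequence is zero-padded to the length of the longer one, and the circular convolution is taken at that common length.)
Circular convolution (zero-padding the shorter input) has length max(m, n) = max(23, 57) = 57

57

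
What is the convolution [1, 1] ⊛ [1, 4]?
y[0] = 1×1 = 1; y[1] = 1×4 + 1×1 = 5; y[2] = 1×4 = 4

[1, 5, 4]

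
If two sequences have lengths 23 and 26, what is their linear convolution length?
Linear/full convolution length: m + n - 1 = 23 + 26 - 1 = 48

48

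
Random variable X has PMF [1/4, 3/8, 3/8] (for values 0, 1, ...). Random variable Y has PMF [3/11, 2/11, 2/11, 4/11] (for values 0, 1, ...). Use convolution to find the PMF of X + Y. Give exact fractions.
P(X+Y=k) = Σ_i P(X=i)·P(Y=k-i) — a convolution of [1/4, 3/8, 3/8] and [3/11, 2/11, 2/11, 4/11]. P(X+Y=0) = (1/4)×(3/11) = 3/44; P(X+Y=1) = (1/4)×(2/11) + (3/8)×(3/11) = 1/22 + 9/88 = 13/88; P(X+Y=2) = (1/4)×(2/11) + (3/8)×(2/11) + (3/8)×(3/11) = 1/22 + 3/44 + 9/88 = 19/88; P(X+Y=3) = (1/4)×(4/11) + (3/8)×(2/11) + (3/8)×(2/11) = 1/11 + 3/44 + 3/44 = 5/22; P(X+Y=4) = (3/8)×(4/11) + (3/8)×(2/11) = 3/22 + 3/44 = 9/44; P(X+Y=5) = (3/8)×(4/11) = 3/22. PMF: [3/44, 13/88, 19/88, 5/22, 9/44, 3/22] (sums to 1 ✓)

[3/44, 13/88, 19/88, 5/22, 9/44, 3/22]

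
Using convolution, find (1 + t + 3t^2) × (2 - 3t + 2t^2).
Ascending coefficients: a = [1, 1, 3], b = [2, -3, 2]. c[0] = 1×2 = 2; c[1] = 1×-3 + 1×2 = -1; c[2] = 1×2 + 1×-3 + 3×2 = 5; c[3] = 1×2 + 3×-3 = -7; c[4] = 3×2 = 6. Result coefficients: [2, -1, 5, -7, 6] → 2 - t + 5t^2 - 7t^3 + 6t^4

2 - t + 5t^2 - 7t^3 + 6t^4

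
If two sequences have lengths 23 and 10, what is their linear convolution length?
Linear/full convolution length: m + n - 1 = 23 + 10 - 1 = 32

32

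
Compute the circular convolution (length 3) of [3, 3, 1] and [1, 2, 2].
Use y[k] = Σ_j f[j]·g[(k-j) mod 3]. y[0] = 3×1 + 3×2 + 1×2 = 11; y[1] = 3×2 + 3×1 + 1×2 = 11; y[2] = 3×2 + 3×2 + 1×1 = 13. Result: [11, 11, 13]

[11, 11, 13]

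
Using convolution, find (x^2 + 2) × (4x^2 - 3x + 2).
Ascending coefficients: a = [2, 0, 1], b = [2, -3, 4]. c[0] = 2×2 = 4; c[1] = 2×-3 + 0×2 = -6; c[2] = 2×4 + 0×-3 + 1×2 = 10; c[3] = 0×4 + 1×-3 = -3; c[4] = 1×4 = 4. Result coefficients: [4, -6, 10, -3, 4] → 4x^4 - 3x^3 + 10x^2 - 6x + 4

4x^4 - 3x^3 + 10x^2 - 6x + 4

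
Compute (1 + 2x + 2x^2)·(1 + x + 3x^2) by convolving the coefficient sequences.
Ascending coefficients: a = [1, 2, 2], b = [1, 1, 3]. c[0] = 1×1 = 1; c[1] = 1×1 + 2×1 = 3; c[2] = 1×3 + 2×1 + 2×1 = 7; c[3] = 2×3 + 2×1 = 8; c[4] = 2×3 = 6. Result coefficients: [1, 3, 7, 8, 6] → 1 + 3x + 7x^2 + 8x^3 + 6x^4

1 + 3x + 7x^2 + 8x^3 + 6x^4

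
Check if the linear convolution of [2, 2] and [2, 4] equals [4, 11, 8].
Recompute linear convolution of [2, 2] and [2, 4]: y[0] = 2×2 = 4; y[1] = 2×4 + 2×2 = 12; y[2] = 2×4 = 8 → [4, 12, 8]. Compare to given [4, 11, 8]: they differ at index 1: given 11, correct 12, so answer: No

No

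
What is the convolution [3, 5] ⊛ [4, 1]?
y[0] = 3×4 = 12; y[1] = 3×1 + 5×4 = 23; y[2] = 5×1 = 5

[12, 23, 5]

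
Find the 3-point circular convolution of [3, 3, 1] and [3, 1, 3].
Use y[k] = Σ_j a[j]·b[(k-j) mod 3]. y[0] = 3×3 + 3×3 + 1×1 = 19; y[1] = 3×1 + 3×3 + 1×3 = 15; y[2] = 3×3 + 3×1 + 1×3 = 15. Result: [19, 15, 15]

[19, 15, 15]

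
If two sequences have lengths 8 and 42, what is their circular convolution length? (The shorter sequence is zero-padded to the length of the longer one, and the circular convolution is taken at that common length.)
Circular convolution (zero-padding the shorter input) has length max(m, n) = max(8, 42) = 42

42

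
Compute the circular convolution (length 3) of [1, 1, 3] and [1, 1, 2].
Use y[k] = Σ_j s[j]·t[(k-j) mod 3]. y[0] = 1×1 + 1×2 + 3×1 = 6; y[1] = 1×1 + 1×1 + 3×2 = 8; y[2] = 1×2 + 1×1 + 3×1 = 6. Result: [6, 8, 6]

[6, 8, 6]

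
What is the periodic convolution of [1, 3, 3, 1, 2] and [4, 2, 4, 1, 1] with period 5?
Use y[k] = Σ_j a[j]·b[(k-j) mod 5]. y[0] = 1×4 + 3×1 + 3×1 + 1×4 + 2×2 = 18; y[1] = 1×2 + 3×4 + 3×1 + 1×1 + 2×4 = 26; y[2] = 1×4 + 3×2 + 3×4 + 1×1 + 2×1 = 25; y[3] = 1×1 + 3×4 + 3×2 + 1×4 + 2×1 = 25; y[4] = 1×1 + 3×1 + 3×4 + 1×2 + 2×4 = 26. Result: [18, 26, 25, 25, 26]

[18, 26, 25, 25, 26]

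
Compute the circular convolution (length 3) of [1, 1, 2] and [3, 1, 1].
Use y[k] = Σ_j f[j]·g[(k-j) mod 3]. y[0] = 1×3 + 1×1 + 2×1 = 6; y[1] = 1×1 + 1×3 + 2×1 = 6; y[2] = 1×1 + 1×1 + 2×3 = 8. Result: [6, 6, 8]

[6, 6, 8]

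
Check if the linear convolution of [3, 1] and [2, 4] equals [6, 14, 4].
Recompute linear convolution of [3, 1] and [2, 4]: y[0] = 3×2 = 6; y[1] = 3×4 + 1×2 = 14; y[2] = 1×4 = 4 → [6, 14, 4]. Given [6, 14, 4] matches, so answer: Yes

Yes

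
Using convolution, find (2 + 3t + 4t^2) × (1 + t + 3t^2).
Ascending coefficients: a = [2, 3, 4], b = [1, 1, 3]. c[0] = 2×1 = 2; c[1] = 2×1 + 3×1 = 5; c[2] = 2×3 + 3×1 + 4×1 = 13; c[3] = 3×3 + 4×1 = 13; c[4] = 4×3 = 12. Result coefficients: [2, 5, 13, 13, 12] → 2 + 5t + 13t^2 + 13t^3 + 12t^4

2 + 5t + 13t^2 + 13t^3 + 12t^4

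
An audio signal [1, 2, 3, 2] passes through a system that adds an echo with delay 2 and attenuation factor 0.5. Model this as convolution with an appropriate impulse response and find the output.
Direct-path + delayed-attenuated-path model → impulse response h = [1, 0, 0.5] (1 at lag 0, 0.5 at lag 2). Output y[n] = x[n] + 0.5·x[n - 2] (with x[n] = 0 outside 0..3): y[0] = 1 + 0.5×0 = 1; y[1] = 2 + 0.5×0 = 2; y[2] = 3 + 0.5×1 = 3.5; y[3] = 2 + 0.5×2 = 3.0; y[4] = 0 + 0.5×3 = 1.5; y[5] = 0 + 0.5×2 = 1.0. So y = [1, 2, 3.5, 3.0, 1.5, 1.0]

[1, 2, 3.5, 3.0, 1.5, 1.0]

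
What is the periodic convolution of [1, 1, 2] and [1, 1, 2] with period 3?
Use y[k] = Σ_j f[j]·g[(k-j) mod 3]. y[0] = 1×1 + 1×2 + 2×1 = 5; y[1] = 1×1 + 1×1 + 2×2 = 6; y[2] = 1×2 + 1×1 + 2×1 = 5. Result: [5, 6, 5]

[5, 6, 5]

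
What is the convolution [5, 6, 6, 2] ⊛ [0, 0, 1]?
y[0] = 5×0 = 0; y[1] = 5×0 + 6×0 = 0; y[2] = 5×1 + 6×0 + 6×0 = 5; y[3] = 6×1 + 6×0 + 2×0 = 6; y[4] = 6×1 + 2×0 = 6; y[5] = 2×1 = 2

[0, 0, 5, 6, 6, 2]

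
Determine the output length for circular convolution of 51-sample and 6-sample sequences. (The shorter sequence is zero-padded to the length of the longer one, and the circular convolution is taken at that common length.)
Circular convolution (zero-padding the shorter input) has length max(m, n) = max(51, 6) = 51

51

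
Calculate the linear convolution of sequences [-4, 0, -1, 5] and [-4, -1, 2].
y[0] = -4×-4 = 16; y[1] = -4×-1 + 0×-4 = 4; y[2] = -4×2 + 0×-1 + -1×-4 = -4; y[3] = 0×2 + -1×-1 + 5×-4 = -19; y[4] = -1×2 + 5×-1 = -7; y[5] = 5×2 = 10

[16, 4, -4, -19, -7, 10]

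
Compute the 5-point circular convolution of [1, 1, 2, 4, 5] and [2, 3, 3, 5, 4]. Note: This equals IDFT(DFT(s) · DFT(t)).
Either evaluate y[k] = Σ_j s[j]·t[(k-j) mod 5] directly, or use IDFT(DFT(s) · DFT(t)). y[0] = 1×2 + 1×4 + 2×5 + 4×3 + 5×3 = 43; y[1] = 1×3 + 1×2 + 2×4 + 4×5 + 5×3 = 48; y[2] = 1×3 + 1×3 + 2×2 + 4×4 + 5×5 = 51; y[3] = 1×5 + 1×3 + 2×3 + 4×2 + 5×4 = 42; y[4] = 1×4 + 1×5 + 2×3 + 4×3 + 5×2 = 37. Result: [43, 48, 51, 42, 37]

[43, 48, 51, 42, 37]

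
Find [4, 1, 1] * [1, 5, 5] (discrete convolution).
y[0] = 4×1 = 4; y[1] = 4×5 + 1×1 = 21; y[2] = 4×5 + 1×5 + 1×1 = 26; y[3] = 1×5 + 1×5 = 10; y[4] = 1×5 = 5

[4, 21, 26, 10, 5]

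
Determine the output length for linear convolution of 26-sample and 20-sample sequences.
Linear/full convolution length: m + n - 1 = 26 + 20 - 1 = 45

45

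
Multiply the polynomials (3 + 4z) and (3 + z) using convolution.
Ascending coefficients: a = [3, 4], b = [3, 1]. c[0] = 3×3 = 9; c[1] = 3×1 + 4×3 = 15; c[2] = 4×1 = 4. Result coefficients: [9, 15, 4] → 9 + 15z + 4z^2

9 + 15z + 4z^2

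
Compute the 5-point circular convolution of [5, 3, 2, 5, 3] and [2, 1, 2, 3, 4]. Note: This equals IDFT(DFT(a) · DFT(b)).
Either evaluate y[k] = Σ_j a[j]·b[(k-j) mod 5] directly, or use IDFT(DFT(a) · DFT(b)). y[0] = 5×2 + 3×4 + 2×3 + 5×2 + 3×1 = 41; y[1] = 5×1 + 3×2 + 2×4 + 5×3 + 3×2 = 40; y[2] = 5×2 + 3×1 + 2×2 + 5×4 + 3×3 = 46; y[3] = 5×3 + 3×2 + 2×1 + 5×2 + 3×4 = 45; y[4] = 5×4 + 3×3 + 2×2 + 5×1 + 3×2 = 44. Result: [41, 40, 46, 45, 44]

[41, 40, 46, 45, 44]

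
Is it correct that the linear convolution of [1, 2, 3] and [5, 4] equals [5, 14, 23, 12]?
Recompute linear convolution of [1, 2, 3] and [5, 4]: y[0] = 1×5 = 5; y[1] = 1×4 + 2×5 = 14; y[2] = 2×4 + 3×5 = 23; y[3] = 3×4 = 12 → [5, 14, 23, 12]. Given [5, 14, 23, 12] matches, so answer: Yes

Yes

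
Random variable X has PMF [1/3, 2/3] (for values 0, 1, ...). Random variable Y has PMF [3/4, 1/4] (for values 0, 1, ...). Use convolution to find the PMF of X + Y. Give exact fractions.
P(X+Y=k) = Σ_i P(X=i)·P(Y=k-i) — a convolution of [1/3, 2/3] and [3/4, 1/4]. P(X+Y=0) = (1/3)×(3/4) = 1/4; P(X+Y=1) = (1/3)×(1/4) + (2/3)×(3/4) = 1/12 + 1/2 = 7/12; P(X+Y=2) = (2/3)×(1/4) = 1/6. PMF: [1/4, 7/12, 1/6] (sums to 1 ✓)

[1/4, 7/12, 1/6]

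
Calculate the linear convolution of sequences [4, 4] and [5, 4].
y[0] = 4×5 = 20; y[1] = 4×4 + 4×5 = 36; y[2] = 4×4 = 16

[20, 36, 16]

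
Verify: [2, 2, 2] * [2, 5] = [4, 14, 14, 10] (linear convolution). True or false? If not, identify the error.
Recompute linear convolution of [2, 2, 2] and [2, 5]: y[0] = 2×2 = 4; y[1] = 2×5 + 2×2 = 14; y[2] = 2×5 + 2×2 = 14; y[3] = 2×5 = 10 → [4, 14, 14, 10]. Given [4, 14, 14, 10] matches, so answer: Yes

Yes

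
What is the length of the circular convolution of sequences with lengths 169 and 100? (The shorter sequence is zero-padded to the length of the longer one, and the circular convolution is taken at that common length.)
Circular convolution (zero-padding the shorter input) has length max(m, n) = max(169, 100) = 169

169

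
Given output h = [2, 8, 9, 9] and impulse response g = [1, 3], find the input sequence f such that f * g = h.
Deconvolve h=[2, 8, 9, 9] by g=[1, 3]. Since g[0]=1, solve forward: f[0] = h[0] / 1 = 2; f[1] = (h[1] - 2×3) / 1 = 2; f[2] = (h[2] - 2×3) / 1 = 3. So f = [2, 2, 3]. Check by forward convolution: h[0] = 2×1 = 2; h[1] = 2×3 + 2×1 = 8; h[2] = 2×3 + 3×1 = 9; h[3] = 3×3 = 9

[2, 2, 3]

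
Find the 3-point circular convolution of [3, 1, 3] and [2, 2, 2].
Use y[k] = Σ_j f[j]·g[(k-j) mod 3]. y[0] = 3×2 + 1×2 + 3×2 = 14; y[1] = 3×2 + 1×2 + 3×2 = 14; y[2] = 3×2 + 1×2 + 3×2 = 14. Result: [14, 14, 14]

[14, 14, 14]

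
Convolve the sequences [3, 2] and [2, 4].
y[0] = 3×2 = 6; y[1] = 3×4 + 2×2 = 16; y[2] = 2×4 = 8

[6, 16, 8]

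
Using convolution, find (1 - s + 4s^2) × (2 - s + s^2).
Ascending coefficients: a = [1, -1, 4], b = [2, -1, 1]. c[0] = 1×2 = 2; c[1] = 1×-1 + -1×2 = -3; c[2] = 1×1 + -1×-1 + 4×2 = 10; c[3] = -1×1 + 4×-1 = -5; c[4] = 4×1 = 4. Result coefficients: [2, -3, 10, -5, 4] → 2 - 3s + 10s^2 - 5s^3 + 4s^4

2 - 3s + 10s^2 - 5s^3 + 4s^4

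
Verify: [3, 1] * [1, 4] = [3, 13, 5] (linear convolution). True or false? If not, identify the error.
Recompute linear convolution of [3, 1] and [1, 4]: y[0] = 3×1 = 3; y[1] = 3×4 + 1×1 = 13; y[2] = 1×4 = 4 → [3, 13, 4]. Compare to given [3, 13, 5]: they differ at index 2: given 5, correct 4, so answer: No

No. Error at index 2: given 5, correct 4.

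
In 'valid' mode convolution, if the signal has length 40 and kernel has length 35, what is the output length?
'Valid' mode counts only positions where the kernel fully overlaps the signal: m - n + 1 = 40 - 35 + 1 = 6

6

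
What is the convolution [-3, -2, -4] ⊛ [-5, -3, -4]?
y[0] = -3×-5 = 15; y[1] = -3×-3 + -2×-5 = 19; y[2] = -3×-4 + -2×-3 + -4×-5 = 38; y[3] = -2×-4 + -4×-3 = 20; y[4] = -4×-4 = 16

[15, 19, 38, 20, 16]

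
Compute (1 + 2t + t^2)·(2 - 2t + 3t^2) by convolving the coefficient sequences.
Ascending coefficients: a = [1, 2, 1], b = [2, -2, 3]. c[0] = 1×2 = 2; c[1] = 1×-2 + 2×2 = 2; c[2] = 1×3 + 2×-2 + 1×2 = 1; c[3] = 2×3 + 1×-2 = 4; c[4] = 1×3 = 3. Result coefficients: [2, 2, 1, 4, 3] → 2 + 2t + t^2 + 4t^3 + 3t^4

2 + 2t + t^2 + 4t^3 + 3t^4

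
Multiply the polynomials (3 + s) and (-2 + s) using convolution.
Ascending coefficients: a = [3, 1], b = [-2, 1]. c[0] = 3×-2 = -6; c[1] = 3×1 + 1×-2 = 1; c[2] = 1×1 = 1. Result coefficients: [-6, 1, 1] → -6 + s + s^2

-6 + s + s^2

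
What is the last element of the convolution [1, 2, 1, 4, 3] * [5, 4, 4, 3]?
Use y[k] = Σ_i a[i]·b[k-i] at k=7. y[7] = 3×3 = 9

9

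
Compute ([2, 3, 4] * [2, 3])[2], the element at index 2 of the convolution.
Use y[k] = Σ_i a[i]·b[k-i] at k=2. y[2] = 3×3 + 4×2 = 17

17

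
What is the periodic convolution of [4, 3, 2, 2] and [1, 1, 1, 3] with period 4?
Use y[k] = Σ_j f[j]·g[(k-j) mod 4]. y[0] = 4×1 + 3×3 + 2×1 + 2×1 = 17; y[1] = 4×1 + 3×1 + 2×3 + 2×1 = 15; y[2] = 4×1 + 3×1 + 2×1 + 2×3 = 15; y[3] = 4×3 + 3×1 + 2×1 + 2×1 = 19. Result: [17, 15, 15, 19]

[17, 15, 15, 19]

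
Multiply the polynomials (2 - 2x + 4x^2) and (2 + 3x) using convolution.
Ascending coefficients: a = [2, -2, 4], b = [2, 3]. c[0] = 2×2 = 4; c[1] = 2×3 + -2×2 = 2; c[2] = -2×3 + 4×2 = 2; c[3] = 4×3 = 12. Result coefficients: [4, 2, 2, 12] → 4 + 2x + 2x^2 + 12x^3

4 + 2x + 2x^2 + 12x^3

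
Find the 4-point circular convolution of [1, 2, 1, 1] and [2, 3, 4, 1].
Use y[k] = Σ_j f[j]·g[(k-j) mod 4]. y[0] = 1×2 + 2×1 + 1×4 + 1×3 = 11; y[1] = 1×3 + 2×2 + 1×1 + 1×4 = 12; y[2] = 1×4 + 2×3 + 1×2 + 1×1 = 13; y[3] = 1×1 + 2×4 + 1×3 + 1×2 = 14. Result: [11, 12, 13, 14]

[11, 12, 13, 14]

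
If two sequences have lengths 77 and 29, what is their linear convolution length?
Linear/full convolution length: m + n - 1 = 77 + 29 - 1 = 105

105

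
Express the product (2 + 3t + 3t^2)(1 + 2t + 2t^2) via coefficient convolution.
Ascending coefficients: a = [2, 3, 3], b = [1, 2, 2]. c[0] = 2×1 = 2; c[1] = 2×2 + 3×1 = 7; c[2] = 2×2 + 3×2 + 3×1 = 13; c[3] = 3×2 + 3×2 = 12; c[4] = 3×2 = 6. Result coefficients: [2, 7, 13, 12, 6] → 2 + 7t + 13t^2 + 12t^3 + 6t^4

2 + 7t + 13t^2 + 12t^3 + 6t^4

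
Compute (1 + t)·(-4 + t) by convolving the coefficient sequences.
Ascending coefficients: a = [1, 1], b = [-4, 1]. c[0] = 1×-4 = -4; c[1] = 1×1 + 1×-4 = -3; c[2] = 1×1 = 1. Result coefficients: [-4, -3, 1] → -4 - 3t + t^2

-4 - 3t + t^2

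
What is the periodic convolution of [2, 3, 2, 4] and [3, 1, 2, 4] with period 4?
Use y[k] = Σ_j x[j]·h[(k-j) mod 4]. y[0] = 2×3 + 3×4 + 2×2 + 4×1 = 26; y[1] = 2×1 + 3×3 + 2×4 + 4×2 = 27; y[2] = 2×2 + 3×1 + 2×3 + 4×4 = 29; y[3] = 2×4 + 3×2 + 2×1 + 4×3 = 28. Result: [26, 27, 29, 28]

[26, 27, 29, 28]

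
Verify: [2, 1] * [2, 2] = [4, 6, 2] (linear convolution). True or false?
Recompute linear convolution of [2, 1] and [2, 2]: y[0] = 2×2 = 4; y[1] = 2×2 + 1×2 = 6; y[2] = 1×2 = 2 → [4, 6, 2]. Given [4, 6, 2] matches, so answer: Yes

Yes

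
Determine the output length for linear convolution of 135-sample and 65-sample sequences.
Linear/full convolution length: m + n - 1 = 135 + 65 - 1 = 199

199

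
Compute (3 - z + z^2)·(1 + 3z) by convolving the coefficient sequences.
Ascending coefficients: a = [3, -1, 1], b = [1, 3]. c[0] = 3×1 = 3; c[1] = 3×3 + -1×1 = 8; c[2] = -1×3 + 1×1 = -2; c[3] = 1×3 = 3. Result coefficients: [3, 8, -2, 3] → 3 + 8z - 2z^2 + 3z^3

3 + 8z - 2z^2 + 3z^3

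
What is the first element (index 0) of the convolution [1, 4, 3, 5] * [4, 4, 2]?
Use y[k] = Σ_i a[i]·b[k-i] at k=0. y[0] = 1×4 = 4

4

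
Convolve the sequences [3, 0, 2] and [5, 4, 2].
y[0] = 3×5 = 15; y[1] = 3×4 + 0×5 = 12; y[2] = 3×2 + 0×4 + 2×5 = 16; y[3] = 0×2 + 2×4 = 8; y[4] = 2×2 = 4

[15, 12, 16, 8, 4]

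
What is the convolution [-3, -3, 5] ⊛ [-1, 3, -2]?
y[0] = -3×-1 = 3; y[1] = -3×3 + -3×-1 = -6; y[2] = -3×-2 + -3×3 + 5×-1 = -8; y[3] = -3×-2 + 5×3 = 21; y[4] = 5×-2 = -10

[3, -6, -8, 21, -10]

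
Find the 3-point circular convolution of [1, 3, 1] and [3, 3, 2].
Use y[k] = Σ_j s[j]·t[(k-j) mod 3]. y[0] = 1×3 + 3×2 + 1×3 = 12; y[1] = 1×3 + 3×3 + 1×2 = 14; y[2] = 1×2 + 3×3 + 1×3 = 14. Result: [12, 14, 14]

[12, 14, 14]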